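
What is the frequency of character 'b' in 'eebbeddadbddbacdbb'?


Scanning 'eebbeddadbddbacdbb' for 'b':
  Position 2: 'b' -> MATCH (count: 1)
  Position 3: 'b' -> MATCH (count: 2)
  Position 9: 'b' -> MATCH (count: 3)
  Position 12: 'b' -> MATCH (count: 4)
  Position 16: 'b' -> MATCH (count: 5)
  Position 17: 'b' -> MATCH (count: 6)
Total occurrences of 'b': 6

6


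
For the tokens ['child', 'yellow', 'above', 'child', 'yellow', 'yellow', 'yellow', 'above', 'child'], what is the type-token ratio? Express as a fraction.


Tokens: 9
Unique types: ('above', 'child', 'yellow') = 3
TTR = 3/9
Simplify: divide both by 3 -> 1/3
TTR = 1/3

1/3


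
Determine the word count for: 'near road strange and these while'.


Counting words by splitting on spaces:
  Word 1: 'near'
  Word 2: 'road'
  Word 3: 'strange'
  Word 4: 'and'
  Word 5: 'these'
  Word 6: 'while'
Total words: 6

6


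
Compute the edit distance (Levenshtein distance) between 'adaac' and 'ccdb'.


Building DP table for s1='adaac' (len 5) and s2='ccdb' (len 4):
       c  c  d  b
    0  1  2  3  4
  a 1  1  2  3  4
  d 2  2  2  2  3
  a 3  3  3  3  3
  a 4  4  4  4  4
  c 5  4  4  5  5
Edit distance = dp[5][4] = 5

5


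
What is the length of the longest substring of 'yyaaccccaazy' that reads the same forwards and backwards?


Scanning 'yyaaccccaazy' for palindromic substrings.
Substring at positions 2-9: 'aaccccaa'.
Check: reverse('aaccccaa') = 'aaccccaa' -> palindrome confirmed.
Neighbouring characters ('y' / 'z') break symmetry, so it cannot extend further.
No longer palindromic substring exists; longest length = 8

8


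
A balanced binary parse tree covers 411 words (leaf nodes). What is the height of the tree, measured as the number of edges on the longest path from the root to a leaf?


In a balanced binary tree with n leaves the deepest leaf is ceil(log2(n)) edges below the root.
log2(411) = 8.6830
ceil(8.6830) = 9
height (edges) = 9

9


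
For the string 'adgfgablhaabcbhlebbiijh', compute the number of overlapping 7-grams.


String 'adgfgablhaabcbhlebbiijh' has length L = 23.
Number of overlapping n-grams = L - n + 1
Substituting: 23 - 7 + 1 = 17

17


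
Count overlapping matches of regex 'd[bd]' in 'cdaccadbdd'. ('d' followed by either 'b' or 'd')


Pattern: d[bd] means 'd' followed by either 'b' or 'd'.
Scanning 'cdaccadbdd' position-by-position:
  Pos 0: window 'cd' -> no
  Pos 1: window 'da' -> no
  Pos 2: window 'ac' -> no
  Pos 3: window 'cc' -> no
  Pos 4: window 'ca' -> no
  Pos 5: window 'ad' -> no
  Pos 6: window 'db' -> MATCH
  Pos 7: window 'bd' -> no
  Pos 8: window 'dd' -> MATCH
  Pos 9: window 'd' -> no
Total matches: 2

2


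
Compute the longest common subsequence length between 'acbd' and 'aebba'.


DP table for LCS of 'acbd' and 'aebba':
       a  e  b  b  a
    0  0  0  0  0  0
  a 0  1  1  1  1  1
  c 0  1  1  1  1  1
  b 0  1  1  2  2  2
  d 0  1  1  2  2  2
LCS: 'ab'
LCS length = 2

2


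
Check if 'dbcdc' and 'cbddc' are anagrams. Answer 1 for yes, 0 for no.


Sort characters of 'dbcdc': 'bccdd'
Sort characters of 'cbddc': 'bccdd'
Sorted forms match -> they ARE anagrams
Result: 1

1


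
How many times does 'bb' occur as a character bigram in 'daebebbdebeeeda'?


Scanning 'daebebbdebeeeda' for bigram 'bb':
  Position 0: 'da' -> no
  Position 1: 'ae' -> no
  Position 2: 'eb' -> no
  Position 3: 'be' -> no
  Position 4: 'eb' -> no
  Position 5: 'bb' -> MATCH
  Position 6: 'bd' -> no
  Position 7: 'de' -> no
  Position 8: 'eb' -> no
  Position 9: 'be' -> no
  Position 10: 'ee' -> no
  Position 11: 'ee' -> no
  Position 12: 'ed' -> no
  Position 13: 'da' -> no
Total matches: 1

1


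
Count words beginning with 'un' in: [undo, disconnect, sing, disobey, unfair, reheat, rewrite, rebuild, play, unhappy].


Checking each word for prefix 'un':
  'undo' -> YES, starts with 'un' (count: 1)
  'disconnect' -> no (count: 1)
  'sing' -> no (count: 1)
  'disobey' -> no (count: 1)
  'unfair' -> YES, starts with 'un' (count: 2)
  'reheat' -> no (count: 2)
  'rewrite' -> no (count: 2)
  'rebuild' -> no (count: 2)
  'play' -> no (count: 2)
  'unhappy' -> YES, starts with 'un' (count: 3)
Total with prefix 'un': 3

3


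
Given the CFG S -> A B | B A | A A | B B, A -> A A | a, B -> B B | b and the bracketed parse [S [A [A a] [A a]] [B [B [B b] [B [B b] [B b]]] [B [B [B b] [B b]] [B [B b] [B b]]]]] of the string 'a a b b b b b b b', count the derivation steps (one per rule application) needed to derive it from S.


Every bracketed nonterminal node [X ...] in the tree is produced by exactly one rule application.
Reading the tree off as a leftmost derivation:
  Step 1: S  =>  A B   (applied S -> A B)
  Step 2: A B  =>  A A B   (applied A -> A A)
  Step 3: A A B  =>  a A B   (applied A -> a)
  Step 4: a A B  =>  a a B   (applied A -> a)
  Step 5: a a B  =>  a a B B   (applied B -> B B)
  Step 6: a a B B  =>  a a B B B   (applied B -> B B)
  Step 7: a a B B B  =>  a a b B B   (applied B -> b)
  Step 8: a a b B B  =>  a a b B B B   (applied B -> B B)
  Step 9: a a b B B B  =>  a a b b B B   (applied B -> b)
  Step 10: a a b b B B  =>  a a b b b B   (applied B -> b)
  Step 11: a a b b b B  =>  a a b b b B B   (applied B -> B B)
  Step 12: a a b b b B B  =>  a a b b b B B B   (applied B -> B B)
  Step 13: a a b b b B B B  =>  a a b b b b B B   (applied B -> b)
  Step 14: a a b b b b B B  =>  a a b b b b b B   (applied B -> b)
  Step 15: a a b b b b b B  =>  a a b b b b b B B   (applied B -> B B)
  Step 16: a a b b b b b B B  =>  a a b b b b b b B   (applied B -> b)
  Step 17: a a b b b b b b B  =>  a a b b b b b b b   (applied B -> b)
Final yield: a a b b b b b b b
Total rewrite steps: 17

17


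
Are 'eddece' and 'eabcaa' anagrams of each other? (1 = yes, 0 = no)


Sort characters of 'eddece': 'cddeee'
Sort characters of 'eabcaa': 'aaabce'
Sorted forms differ -> they are NOT anagrams
Result: 0

0


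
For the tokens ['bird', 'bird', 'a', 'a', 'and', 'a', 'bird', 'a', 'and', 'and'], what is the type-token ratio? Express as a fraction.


Tokens: 10
Unique types: ('a', 'and', 'bird') = 3
TTR = 3/10
Already in lowest terms.

3/10


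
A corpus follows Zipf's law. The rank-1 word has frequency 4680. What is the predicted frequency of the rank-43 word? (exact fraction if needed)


Zipf's law: freq(rank) = f1 / rank
f1 = 4680, rank = 43
freq = 4680 / 43
GCD(4680, 43) = 1
Simplified: 4680/43

4680/43


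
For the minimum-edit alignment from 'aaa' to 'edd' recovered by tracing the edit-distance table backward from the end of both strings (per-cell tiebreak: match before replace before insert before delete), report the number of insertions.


Edit distance = 3. Backtracking from cell (3, 3) with preference match > replace > insert > delete,
then listing the resulting alignment 'aaa' -> 'edd' left to right:
  Step 1: replace a->e
  Step 2: replace a->d
  Step 3: replace a->d
Total insertions: 0

0


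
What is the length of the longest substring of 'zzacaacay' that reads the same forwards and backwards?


Scanning 'zzacaacay' for palindromic substrings.
Substring at positions 2-7: 'acaaca'.
Check: reverse('acaaca') = 'acaaca' -> palindrome confirmed.
Neighbouring characters ('z' / 'y') break symmetry, so it cannot extend further.
No longer palindromic substring exists; longest length = 6

6


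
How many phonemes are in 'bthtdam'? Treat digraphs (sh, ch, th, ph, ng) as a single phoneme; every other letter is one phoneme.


Parsing 'bthtdam' greedily, digraphs first:
  'b' -> consonant phoneme (phonemes so far: 1)
  'th' -> digraph (1 consonant phoneme) (phonemes so far: 2)
  't' -> consonant phoneme (phonemes so far: 3)
  'd' -> consonant phoneme (phonemes so far: 4)
  'a' -> vowel phoneme (phonemes so far: 5)
  'm' -> consonant phoneme (phonemes so far: 6)
Total phonemes: 6

6


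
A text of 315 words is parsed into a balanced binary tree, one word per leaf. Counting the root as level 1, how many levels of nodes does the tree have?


In a balanced binary tree with n leaves the deepest leaf is ceil(log2(n)) edges below the root,
so counting node levels inclusive of root and leaves gives ceil(log2(n)) + 1 levels.
log2(315) = 8.2992
ceil(8.2992) = 9
levels = 9 + 1 = 10

10


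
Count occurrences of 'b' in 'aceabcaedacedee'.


Scanning 'aceabcaedacedee' for 'b':
  Position 4: 'b' -> MATCH (count: 1)
Total occurrences of 'b': 1

1


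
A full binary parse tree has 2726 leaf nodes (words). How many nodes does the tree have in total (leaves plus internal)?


Leaf nodes (terminals): 2726
Internal nodes = n - 1 = 2726 - 1 = 2725
Total = leaves + internal = 2726 + 2725 = 5451

5451


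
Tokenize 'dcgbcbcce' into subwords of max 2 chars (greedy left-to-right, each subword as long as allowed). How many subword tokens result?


'dcgbcbcce' has 9 characters.
Chunking with max size 2:
  Chunk 1: 'dc' (positions 0-1)
  Chunk 2: 'gb' (positions 2-3)
  Chunk 3: 'cb' (positions 4-5)
  Chunk 4: 'cc' (positions 6-7)
  Chunk 5: 'e' (positions 8-8)
Total chunks: ceil(9 / 2) = 5

5


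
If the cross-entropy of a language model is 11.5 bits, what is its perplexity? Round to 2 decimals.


Perplexity formula: PP = 2^H
H = 11.5
PP = 2^11.5
Decompose: 2^11.5 = 2^11 * 2^0.5 = 2^11 * sqrt(2)
2^11 = 2048, sqrt(2) ~ 1.4142136
PP ~ 2048 * 1.4142136 = 2896.3094528
Rounded to 2 decimals: 2896.31

2896.31


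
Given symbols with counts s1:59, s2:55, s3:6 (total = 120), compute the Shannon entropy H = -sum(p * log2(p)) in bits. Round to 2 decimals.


Computing entropy H = -sum(p_i * log2(p_i)):
  s1: p = 59/120 = 0.4917, -p*log2(p) = 0.5036
  s2: p = 55/120 = 0.4583, -p*log2(p) = 0.5159
  s3: p = 6/120 = 0.0500, -p*log2(p) = 0.2161
H = sum of terms = 1.2356
Rounded to 2 decimals: 1.24

1.24


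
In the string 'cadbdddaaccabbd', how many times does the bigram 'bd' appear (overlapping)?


Scanning 'cadbdddaaccabbd' for bigram 'bd':
  Position 0: 'ca' -> no
  Position 1: 'ad' -> no
  Position 2: 'db' -> no
  Position 3: 'bd' -> MATCH
  Position 4: 'dd' -> no
  Position 5: 'dd' -> no
  Position 6: 'da' -> no
  Position 7: 'aa' -> no
  Position 8: 'ac' -> no
  Position 9: 'cc' -> no
  Position 10: 'ca' -> no
  Position 11: 'ab' -> no
  Position 12: 'bb' -> no
  Position 13: 'bd' -> MATCH
Total matches: 2

2


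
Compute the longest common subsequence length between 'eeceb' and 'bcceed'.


DP table for LCS of 'eeceb' and 'bcceed':
       b  c  c  e  e  d
    0  0  0  0  0  0  0
  e 0  0  0  0  1  1  1
  e 0  0  0  0  1  2  2
  c 0  0  1  1  1  2  2
  e 0  0  1  1  2  2  2
  b 0  1  1  1  2  2  2
LCS: 'ee'
LCS length = 2

2


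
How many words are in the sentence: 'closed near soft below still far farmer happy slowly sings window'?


Counting words by splitting on spaces:
  Word 1: 'closed'
  Word 2: 'near'
  Word 3: 'soft'
  Word 4: 'below'
  Word 5: 'still'
  Word 6: 'far'
  Word 7: 'farmer'
  Word 8: 'happy'
  Word 9: 'slowly'
  Word 10: 'sings'
  Word 11: 'window'
Total words: 11

11


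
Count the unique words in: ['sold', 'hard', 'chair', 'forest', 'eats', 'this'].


Listing all tokens and tracking unique types:
  Token 1: 'sold' -> NEW (unique so far: 1)
  Token 2: 'hard' -> NEW (unique so far: 2)
  Token 3: 'chair' -> NEW (unique so far: 3)
  Token 4: 'forest' -> NEW (unique so far: 4)
  Token 5: 'eats' -> NEW (unique so far: 5)
  Token 6: 'this' -> NEW (unique so far: 6)
Unique types: ('chair', 'eats', 'forest', 'hard', 'sold', 'this')
Vocabulary size: 6

6


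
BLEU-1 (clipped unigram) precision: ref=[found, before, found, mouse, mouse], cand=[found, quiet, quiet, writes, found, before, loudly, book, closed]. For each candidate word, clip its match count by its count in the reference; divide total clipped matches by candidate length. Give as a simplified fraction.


Reference word counts: {'before': 1, 'found': 2, 'mouse': 2}
Checking each candidate word (with clipping):
  'found' -> in reference (ref count 2, used 1/2) -> match (matches: 1)
  'quiet' -> not in reference -> no match (matches: 1)
  'quiet' -> not in reference -> no match (matches: 1)
  'writes' -> not in reference -> no match (matches: 1)
  'found' -> in reference (ref count 2, used 2/2) -> match (matches: 2)
  'before' -> in reference (ref count 1, used 1/1) -> match (matches: 3)
  'loudly' -> not in reference -> no match (matches: 3)
  'book' -> not in reference -> no match (matches: 3)
  'closed' -> not in reference -> no match (matches: 3)
Clipped matches: 3, Candidate length: 9
Precision = 3/9 = 1/3

1/3


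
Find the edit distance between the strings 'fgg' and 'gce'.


Building DP table for s1='fgg' (len 3) and s2='gce' (len 3):
       g  c  e
    0  1  2  3
  f 1  1  2  3
  g 2  1  2  3
  g 3  2  2  3
Edit distance = dp[3][3] = 3

3


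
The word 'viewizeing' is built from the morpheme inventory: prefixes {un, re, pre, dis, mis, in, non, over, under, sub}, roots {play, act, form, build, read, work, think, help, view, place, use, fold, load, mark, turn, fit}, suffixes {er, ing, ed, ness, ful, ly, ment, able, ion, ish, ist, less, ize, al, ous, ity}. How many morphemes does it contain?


Segmenting 'viewizeing' against the inventory:
  'view' -> root (morpheme 1)
  'ize' -> suffix (morpheme 2)
  'ing' -> suffix (morpheme 3)
Total morphemes: 3

3


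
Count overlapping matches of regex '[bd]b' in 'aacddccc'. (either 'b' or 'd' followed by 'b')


Pattern: [bd]b means either 'b' or 'd' followed by 'b'.
Scanning 'aacddccc' position-by-position:
  Pos 0: window 'aa' -> no
  Pos 1: window 'ac' -> no
  Pos 2: window 'cd' -> no
  Pos 3: window 'dd' -> no
  Pos 4: window 'dc' -> no
  Pos 5: window 'cc' -> no
  Pos 6: window 'cc' -> no
  Pos 7: window 'c' -> no
Total matches: 0

0


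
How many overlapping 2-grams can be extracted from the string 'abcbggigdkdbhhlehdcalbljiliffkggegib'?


String 'abcbggigdkdbhhlehdcalbljiliffkggegib' has length L = 36.
Number of overlapping n-grams = L - n + 1
Substituting: 36 - 2 + 1 = 35

35


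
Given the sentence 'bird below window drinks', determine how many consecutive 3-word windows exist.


Word trigrams from [4] words:
  Trigram 1: (bird below window)
  Trigram 2: (below window drinks)
Total word trigrams: 4 - 2 = 2

2


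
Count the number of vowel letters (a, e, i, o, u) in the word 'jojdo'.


Scanning each character of 'jojdo':
  Position 1: 'j' -> consonant (running count: 0)
  Position 2: 'o' -> vowel (running count: 1)
  Position 3: 'j' -> consonant (running count: 1)
  Position 4: 'd' -> consonant (running count: 1)
  Position 5: 'o' -> vowel (running count: 2)
Total vowels: 2

2


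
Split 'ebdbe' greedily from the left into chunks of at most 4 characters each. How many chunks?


'ebdbe' has 5 characters.
Chunking with max size 4:
  Chunk 1: 'ebdb' (positions 0-3)
  Chunk 2: 'e' (positions 4-4)
Total chunks: ceil(5 / 4) = 2

2


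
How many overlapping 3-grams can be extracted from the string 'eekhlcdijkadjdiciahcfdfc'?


String 'eekhlcdijkadjdiciahcfdfc' has length L = 24.
Number of overlapping n-grams = L - n + 1
Substituting: 24 - 3 + 1 = 22

22


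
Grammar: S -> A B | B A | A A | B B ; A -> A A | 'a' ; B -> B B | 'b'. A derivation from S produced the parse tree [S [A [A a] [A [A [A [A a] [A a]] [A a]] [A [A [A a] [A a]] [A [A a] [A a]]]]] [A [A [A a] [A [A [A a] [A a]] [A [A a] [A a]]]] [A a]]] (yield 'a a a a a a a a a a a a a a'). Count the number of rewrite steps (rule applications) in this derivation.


Every bracketed nonterminal node [X ...] in the tree is produced by exactly one rule application.
Reading the tree off as a leftmost derivation:
  Step 1: S  =>  A A   (applied S -> A A)
  Step 2: A A  =>  A A A   (applied A -> A A)
  Step 3: A A A  =>  a A A   (applied A -> a)
  Step 4: a A A  =>  a A A A   (applied A -> A A)
  Step 5: a A A A  =>  a A A A A   (applied A -> A A)
  Step 6: a A A A A  =>  a A A A A A   (applied A -> A A)
  Step 7: a A A A A A  =>  a a A A A A   (applied A -> a)
  Step 8: a a A A A A  =>  a a a A A A   (applied A -> a)
  Step 9: a a a A A A  =>  a a a a A A   (applied A -> a)
  Step 10: a a a a A A  =>  a a a a A A A   (applied A -> A A)
  Step 11: a a a a A A A  =>  a a a a A A A A   (applied A -> A A)
  Step 12: a a a a A A A A  =>  a a a a a A A A   (applied A -> a)
  Step 13: a a a a a A A A  =>  a a a a a a A A   (applied A -> a)
  Step 14: a a a a a a A A  =>  a a a a a a A A A   (applied A -> A A)
  Step 15: a a a a a a A A A  =>  a a a a a a a A A   (applied A -> a)
  Step 16: a a a a a a a A A  =>  a a a a a a a a A   (applied A -> a)
  Step 17: a a a a a a a a A  =>  a a a a a a a a A A   (applied A -> A A)
  Step 18: a a a a a a a a A A  =>  a a a a a a a a A A A   (applied A -> A A)
  Step 19: a a a a a a a a A A A  =>  a a a a a a a a a A A   (applied A -> a)
  Step 20: a a a a a a a a a A A  =>  a a a a a a a a a A A A   (applied A -> A A)
  Step 21: a a a a a a a a a A A A  =>  a a a a a a a a a A A A A   (applied A -> A A)
  Step 22: a a a a a a a a a A A A A  =>  a a a a a a a a a a A A A   (applied A -> a)
  Step 23: a a a a a a a a a a A A A  =>  a a a a a a a a a a a A A   (applied A -> a)
  Step 24: a a a a a a a a a a a A A  =>  a a a a a a a a a a a A A A   (applied A -> A A)
  Step 25: a a a a a a a a a a a A A A  =>  a a a a a a a a a a a a A A   (applied A -> a)
  Step 26: a a a a a a a a a a a a A A  =>  a a a a a a a a a a a a a A   (applied A -> a)
  Step 27: a a a a a a a a a a a a a A  =>  a a a a a a a a a a a a a a   (applied A -> a)
Final yield: a a a a a a a a a a a a a a
Total rewrite steps: 27

27


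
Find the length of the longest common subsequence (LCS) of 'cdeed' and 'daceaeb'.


DP table for LCS of 'cdeed' and 'daceaeb':
       d  a  c  e  a  e  b
    0  0  0  0  0  0  0  0
  c 0  0  0  1  1  1  1  1
  d 0  1  1  1  1  1  1  1
  e 0  1  1  1  2  2  2  2
  e 0  1  1  1  2  2  3  3
  d 0  1  1  1  2  2  3  3
LCS: 'cee'
LCS length = 3

3


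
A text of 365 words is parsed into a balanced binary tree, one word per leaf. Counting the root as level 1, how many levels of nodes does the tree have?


In a balanced binary tree with n leaves the deepest leaf is ceil(log2(n)) edges below the root,
so counting node levels inclusive of root and leaves gives ceil(log2(n)) + 1 levels.
log2(365) = 8.5118
ceil(8.5118) = 9
levels = 9 + 1 = 10

10


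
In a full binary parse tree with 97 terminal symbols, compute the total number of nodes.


Leaf nodes (terminals): 97
Internal nodes = n - 1 = 97 - 1 = 96
Total = leaves + internal = 97 + 96 = 193

193


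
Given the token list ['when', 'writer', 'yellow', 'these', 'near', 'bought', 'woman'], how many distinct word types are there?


Listing all tokens and tracking unique types:
  Token 1: 'when' -> NEW (unique so far: 1)
  Token 2: 'writer' -> NEW (unique so far: 2)
  Token 3: 'yellow' -> NEW (unique so far: 3)
  Token 4: 'these' -> NEW (unique so far: 4)
  Token 5: 'near' -> NEW (unique so far: 5)
  Token 6: 'bought' -> NEW (unique so far: 6)
  Token 7: 'woman' -> NEW (unique so far: 7)
Unique types: ('bought', 'near', 'these', 'when', 'woman', 'writer', 'yellow')
Vocabulary size: 7

7


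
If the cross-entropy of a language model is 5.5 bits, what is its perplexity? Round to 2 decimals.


Perplexity formula: PP = 2^H
H = 5.5
PP = 2^5.5
Decompose: 2^5.5 = 2^5 * 2^0.5 = 2^5 * sqrt(2)
2^5 = 32, sqrt(2) ~ 1.4142136
PP ~ 32 * 1.4142136 = 45.2548352
Rounded to 2 decimals: 45.25

45.25


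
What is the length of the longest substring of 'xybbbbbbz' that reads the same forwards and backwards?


Scanning 'xybbbbbbz' for palindromic substrings.
Substring at positions 2-7: 'bbbbbb'.
Check: reverse('bbbbbb') = 'bbbbbb' -> palindrome confirmed.
Neighbouring characters ('y' / 'z') break symmetry, so it cannot extend further.
No longer palindromic substring exists; longest length = 6

6


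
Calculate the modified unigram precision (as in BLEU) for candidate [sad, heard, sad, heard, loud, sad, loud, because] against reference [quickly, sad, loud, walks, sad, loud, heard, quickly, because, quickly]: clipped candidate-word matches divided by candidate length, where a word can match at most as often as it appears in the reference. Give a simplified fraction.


Reference word counts: {'because': 1, 'heard': 1, 'loud': 2, 'quickly': 3, 'sad': 2, 'walks': 1}
Checking each candidate word (with clipping):
  'sad' -> in reference (ref count 2, used 1/2) -> match (matches: 1)
  'heard' -> in reference (ref count 1, used 1/1) -> match (matches: 2)
  'sad' -> in reference (ref count 2, used 2/2) -> match (matches: 3)
  'heard' -> ref count 1 already used up (1/1) -> clipped, no match (matches: 3)
  'loud' -> in reference (ref count 2, used 1/2) -> match (matches: 4)
  'sad' -> ref count 2 already used up (2/2) -> clipped, no match (matches: 4)
  'loud' -> in reference (ref count 2, used 2/2) -> match (matches: 5)
  'because' -> in reference (ref count 1, used 1/1) -> match (matches: 6)
Clipped matches: 6, Candidate length: 8
Precision = 6/8 = 3/4

3/4


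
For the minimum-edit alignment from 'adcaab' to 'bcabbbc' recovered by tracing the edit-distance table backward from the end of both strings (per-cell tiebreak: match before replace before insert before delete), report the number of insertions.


Edit distance = 5. Backtracking from cell (6, 7) with preference match > replace > insert > delete,
then listing the resulting alignment 'adcaab' -> 'bcabbbc' left to right:
  Step 1: delete 'a'
  Step 2: replace d->b
  Step 3: keep 'c'
  Step 4: keep 'a'
  Step 5: insert 'b' [insertion #1]
  Step 6: replace a->b
  Step 7: keep 'b'
  Step 8: insert 'c' [insertion #2]
Total insertions: 2

2


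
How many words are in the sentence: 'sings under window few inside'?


Counting words by splitting on spaces:
  Word 1: 'sings'
  Word 2: 'under'
  Word 3: 'window'
  Word 4: 'few'
  Word 5: 'inside'
Total words: 5

5


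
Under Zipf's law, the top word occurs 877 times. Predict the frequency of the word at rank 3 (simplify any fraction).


Zipf's law: freq(rank) = f1 / rank
f1 = 877, rank = 3
freq = 877 / 3
GCD(877, 3) = 1
Simplified: 877/3

877/3


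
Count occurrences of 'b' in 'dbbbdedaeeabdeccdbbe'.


Scanning 'dbbbdedaeeabdeccdbbe' for 'b':
  Position 1: 'b' -> MATCH (count: 1)
  Position 2: 'b' -> MATCH (count: 2)
  Position 3: 'b' -> MATCH (count: 3)
  Position 11: 'b' -> MATCH (count: 4)
  Position 17: 'b' -> MATCH (count: 5)
  Position 18: 'b' -> MATCH (count: 6)
Total occurrences of 'b': 6

6


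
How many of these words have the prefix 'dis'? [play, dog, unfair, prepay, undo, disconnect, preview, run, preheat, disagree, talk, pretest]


Checking each word for prefix 'dis':
  'play' -> no (count: 0)
  'dog' -> no (count: 0)
  'unfair' -> no (count: 0)
  'prepay' -> no (count: 0)
  'undo' -> no (count: 0)
  'disconnect' -> YES, starts with 'dis' (count: 1)
  'preview' -> no (count: 1)
  'run' -> no (count: 1)
  'preheat' -> no (count: 1)
  'disagree' -> YES, starts with 'dis' (count: 2)
  'talk' -> no (count: 2)
  'pretest' -> no (count: 2)
Total with prefix 'dis': 2

2


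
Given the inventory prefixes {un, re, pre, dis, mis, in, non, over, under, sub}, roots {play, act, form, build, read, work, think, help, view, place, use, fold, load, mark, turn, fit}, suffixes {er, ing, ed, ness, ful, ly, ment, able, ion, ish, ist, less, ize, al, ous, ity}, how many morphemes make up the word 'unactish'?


Segmenting 'unactish' against the inventory:
  'un' -> prefix (morpheme 1)
  'act' -> root (morpheme 2)
  'ish' -> suffix (morpheme 3)
Total morphemes: 3

3


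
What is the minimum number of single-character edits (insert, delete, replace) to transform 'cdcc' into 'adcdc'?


Building DP table for s1='cdcc' (len 4) and s2='adcdc' (len 5):
       a  d  c  d  c
    0  1  2  3  4  5
  c 1  1  2  2  3  4
  d 2  2  1  2  2  3
  c 3  3  2  1  2  2
  c 4  4  3  2  2  2
Edit distance = dp[4][5] = 2

2


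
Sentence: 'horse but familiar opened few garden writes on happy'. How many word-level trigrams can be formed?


Word trigrams from [9] words:
  Trigram 1: (horse but familiar)
  Trigram 2: (but familiar opened)
  Trigram 3: (familiar opened few)
  Trigram 4: (opened few garden)
  Trigram 5: (few garden writes)
  Trigram 6: (garden writes on)
  Trigram 7: (writes on happy)
Total word trigrams: 9 - 2 = 7

7


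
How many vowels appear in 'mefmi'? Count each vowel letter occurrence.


Scanning each character of 'mefmi':
  Position 1: 'm' -> consonant (running count: 0)
  Position 2: 'e' -> vowel (running count: 1)
  Position 3: 'f' -> consonant (running count: 1)
  Position 4: 'm' -> consonant (running count: 1)
  Position 5: 'i' -> vowel (running count: 2)
Total vowels: 2

2


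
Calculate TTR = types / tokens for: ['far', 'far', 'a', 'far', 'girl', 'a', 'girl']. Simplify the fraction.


Tokens: 7
Unique types: ('a', 'far', 'girl') = 3
TTR = 3/7
Already in lowest terms.

3/7


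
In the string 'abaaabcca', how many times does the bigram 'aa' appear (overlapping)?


Scanning 'abaaabcca' for bigram 'aa':
  Position 0: 'ab' -> no
  Position 1: 'ba' -> no
  Position 2: 'aa' -> MATCH
  Position 3: 'aa' -> MATCH
  Position 4: 'ab' -> no
  Position 5: 'bc' -> no
  Position 6: 'cc' -> no
  Position 7: 'ca' -> no
Total matches: 2

2


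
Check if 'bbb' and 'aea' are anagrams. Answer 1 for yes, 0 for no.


Sort characters of 'bbb': 'bbb'
Sort characters of 'aea': 'aae'
Sorted forms differ -> they are NOT anagrams
Result: 0

0


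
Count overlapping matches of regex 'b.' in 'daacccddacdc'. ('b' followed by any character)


Pattern: b. means 'b' followed by any character.
Scanning 'daacccddacdc' position-by-position:
  Pos 0: window 'da' -> no
  Pos 1: window 'aa' -> no
  Pos 2: window 'ac' -> no
  Pos 3: window 'cc' -> no
  Pos 4: window 'cc' -> no
  Pos 5: window 'cd' -> no
  Pos 6: window 'dd' -> no
  Pos 7: window 'da' -> no
  Pos 8: window 'ac' -> no
  Pos 9: window 'cd' -> no
  Pos 10: window 'dc' -> no
  Pos 11: window 'c' -> no
Total matches: 0

0


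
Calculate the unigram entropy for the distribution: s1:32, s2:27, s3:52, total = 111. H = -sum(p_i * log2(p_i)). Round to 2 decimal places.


Computing entropy H = -sum(p_i * log2(p_i)):
  s1: p = 32/111 = 0.2883, -p*log2(p) = 0.5173
  s2: p = 27/111 = 0.2432, -p*log2(p) = 0.4961
  s3: p = 52/111 = 0.4685, -p*log2(p) = 0.5125
H = sum of terms = 1.5259
Rounded to 2 decimals: 1.53

1.53


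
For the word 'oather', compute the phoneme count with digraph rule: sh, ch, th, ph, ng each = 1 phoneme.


Parsing 'oather' greedily, digraphs first:
  'o' -> vowel phoneme (phonemes so far: 1)
  'a' -> vowel phoneme (phonemes so far: 2)
  'th' -> digraph (1 consonant phoneme) (phonemes so far: 3)
  'e' -> vowel phoneme (phonemes so far: 4)
  'r' -> consonant phoneme (phonemes so far: 5)
Total phonemes: 5

5


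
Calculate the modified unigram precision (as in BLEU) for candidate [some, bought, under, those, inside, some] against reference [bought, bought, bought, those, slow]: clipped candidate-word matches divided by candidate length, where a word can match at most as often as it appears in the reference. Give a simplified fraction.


Reference word counts: {'bought': 3, 'slow': 1, 'those': 1}
Checking each candidate word (with clipping):
  'some' -> not in reference -> no match (matches: 0)
  'bought' -> in reference (ref count 3, used 1/3) -> match (matches: 1)
  'under' -> not in reference -> no match (matches: 1)
  'those' -> in reference (ref count 1, used 1/1) -> match (matches: 2)
  'inside' -> not in reference -> no match (matches: 2)
  'some' -> not in reference -> no match (matches: 2)
Clipped matches: 2, Candidate length: 6
Precision = 2/6 = 1/3

1/3


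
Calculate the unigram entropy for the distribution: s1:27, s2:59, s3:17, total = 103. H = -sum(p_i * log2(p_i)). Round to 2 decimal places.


Computing entropy H = -sum(p_i * log2(p_i)):
  s1: p = 27/103 = 0.2621, -p*log2(p) = 0.5063
  s2: p = 59/103 = 0.5728, -p*log2(p) = 0.4605
  s3: p = 17/103 = 0.1650, -p*log2(p) = 0.4290
H = sum of terms = 1.3958
Rounded to 2 decimals: 1.40

1.40


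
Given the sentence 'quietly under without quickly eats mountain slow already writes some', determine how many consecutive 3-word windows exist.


Word trigrams from [10] words:
  Trigram 1: (quietly under without)
  Trigram 2: (under without quickly)
  Trigram 3: (without quickly eats)
  Trigram 4: (quickly eats mountain)
  Trigram 5: (eats mountain slow)
  Trigram 6: (mountain slow already)
  Trigram 7: (slow already writes)
  Trigram 8: (already writes some)
Total word trigrams: 10 - 2 = 8

8


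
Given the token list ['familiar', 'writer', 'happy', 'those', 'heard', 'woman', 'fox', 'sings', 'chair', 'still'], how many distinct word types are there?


Listing all tokens and tracking unique types:
  Token 1: 'familiar' -> NEW (unique so far: 1)
  Token 2: 'writer' -> NEW (unique so far: 2)
  Token 3: 'happy' -> NEW (unique so far: 3)
  Token 4: 'those' -> NEW (unique so far: 4)
  Token 5: 'heard' -> NEW (unique so far: 5)
  Token 6: 'woman' -> NEW (unique so far: 6)
  Token 7: 'fox' -> NEW (unique so far: 7)
  Token 8: 'sings' -> NEW (unique so far: 8)
  Token 9: 'chair' -> NEW (unique so far: 9)
  Token 10: 'still' -> NEW (unique so far: 10)
Unique types: ('chair', 'familiar', 'fox', 'happy', 'heard', 'sings', 'still', 'those', 'woman', 'writer')
Vocabulary size: 10

10


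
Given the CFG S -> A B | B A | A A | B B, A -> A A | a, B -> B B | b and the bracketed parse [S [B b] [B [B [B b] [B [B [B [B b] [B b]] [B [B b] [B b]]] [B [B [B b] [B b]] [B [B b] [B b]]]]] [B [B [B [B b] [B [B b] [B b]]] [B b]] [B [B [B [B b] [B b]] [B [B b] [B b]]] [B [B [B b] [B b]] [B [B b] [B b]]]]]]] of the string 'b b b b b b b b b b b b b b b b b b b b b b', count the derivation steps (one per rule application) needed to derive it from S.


Every bracketed nonterminal node [X ...] in the tree is produced by exactly one rule application.
Reading the tree off as a leftmost derivation:
  Step 1: S  =>  B B   (applied S -> B B)
  Step 2: B B  =>  b B   (applied B -> b)
  Step 3: b B  =>  b B B   (applied B -> B B)
  Step 4: b B B  =>  b B B B   (applied B -> B B)
  Step 5: b B B B  =>  b b B B   (applied B -> b)
  Step 6: b b B B  =>  b b B B B   (applied B -> B B)
  Step 7: b b B B B  =>  b b B B B B   (applied B -> B B)
  Step 8: b b B B B B  =>  b b B B B B B   (applied B -> B B)
  Step 9: b b B B B B B  =>  b b b B B B B   (applied B -> b)
  Step 10: b b b B B B B  =>  b b b b B B B   (applied B -> b)
  Step 11: b b b b B B B  =>  b b b b B B B B   (applied B -> B B)
  Step 12: b b b b B B B B  =>  b b b b b B B B   (applied B -> b)
  Step 13: b b b b b B B B  =>  b b b b b b B B   (applied B -> b)
  Step 14: b b b b b b B B  =>  b b b b b b B B B   (applied B -> B B)
  Step 15: b b b b b b B B B  =>  b b b b b b B B B B   (applied B -> B B)
  Step 16: b b b b b b B B B B  =>  b b b b b b b B B B   (applied B -> b)
  Step 17: b b b b b b b B B B  =>  b b b b b b b b B B   (applied B -> b)
  Step 18: b b b b b b b b B B  =>  b b b b b b b b B B B   (applied B -> B B)
  Step 19: b b b b b b b b B B B  =>  b b b b b b b b b B B   (applied B -> b)
  Step 20: b b b b b b b b b B B  =>  b b b b b b b b b b B   (applied B -> b)
  Step 21: b b b b b b b b b b B  =>  b b b b b b b b b b B B   (applied B -> B B)
  Step 22: b b b b b b b b b b B B  =>  b b b b b b b b b b B B B   (applied B -> B B)
  Step 23: b b b b b b b b b b B B B  =>  b b b b b b b b b b B B B B   (applied B -> B B)
  Step 24: b b b b b b b b b b B B B B  =>  b b b b b b b b b b b B B B   (applied B -> b)
  Step 25: b b b b b b b b b b b B B B  =>  b b b b b b b b b b b B B B B   (applied B -> B B)
  Step 26: b b b b b b b b b b b B B B B  =>  b b b b b b b b b b b b B B B   (applied B -> b)
  Step 27: b b b b b b b b b b b b B B B  =>  b b b b b b b b b b b b b B B   (applied B -> b)
  Step 28: b b b b b b b b b b b b b B B  =>  b b b b b b b b b b b b b b B   (applied B -> b)
  Step 29: b b b b b b b b b b b b b b B  =>  b b b b b b b b b b b b b b B B   (applied B -> B B)
  Step 30: b b b b b b b b b b b b b b B B  =>  b b b b b b b b b b b b b b B B B   (applied B -> B B)
  Step 31: b b b b b b b b b b b b b b B B B  =>  b b b b b b b b b b b b b b B B B B   (applied B -> B B)
  Step 32: b b b b b b b b b b b b b b B B B B  =>  b b b b b b b b b b b b b b b B B B   (applied B -> b)
  Step 33: b b b b b b b b b b b b b b b B B B  =>  b b b b b b b b b b b b b b b b B B   (applied B -> b)
  Step 34: b b b b b b b b b b b b b b b b B B  =>  b b b b b b b b b b b b b b b b B B B   (applied B -> B B)
  Step 35: b b b b b b b b b b b b b b b b B B B  =>  b b b b b b b b b b b b b b b b b B B   (applied B -> b)
  Step 36: b b b b b b b b b b b b b b b b b B B  =>  b b b b b b b b b b b b b b b b b b B   (applied B -> b)
  Step 37: b b b b b b b b b b b b b b b b b b B  =>  b b b b b b b b b b b b b b b b b b B B   (applied B -> B B)
  Step 38: b b b b b b b b b b b b b b b b b b B B  =>  b b b b b b b b b b b b b b b b b b B B B   (applied B -> B B)
  Step 39: b b b b b b b b b b b b b b b b b b B B B  =>  b b b b b b b b b b b b b b b b b b b B B   (applied B -> b)
  Step 40: b b b b b b b b b b b b b b b b b b b B B  =>  b b b b b b b b b b b b b b b b b b b b B   (applied B -> b)
  Step 41: b b b b b b b b b b b b b b b b b b b b B  =>  b b b b b b b b b b b b b b b b b b b b B B   (applied B -> B B)
  Step 42: b b b b b b b b b b b b b b b b b b b b B B  =>  b b b b b b b b b b b b b b b b b b b b b B   (applied B -> b)
  Step 43: b b b b b b b b b b b b b b b b b b b b b B  =>  b b b b b b b b b b b b b b b b b b b b b b   (applied B -> b)
Final yield: b b b b b b b b b b b b b b b b b b b b b b
Total rewrite steps: 43

43


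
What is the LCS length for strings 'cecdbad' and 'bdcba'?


DP table for LCS of 'cecdbad' and 'bdcba':
       b  d  c  b  a
    0  0  0  0  0  0
  c 0  0  0  1  1  1
  e 0  0  0  1  1  1
  c 0  0  0  1  1  1
  d 0  0  1  1  1  1
  b 0  1  1  1  2  2
  a 0  1  1  1  2  3
  d 0  1  2  2  2  3
LCS: 'cba'
LCS length = 3

3


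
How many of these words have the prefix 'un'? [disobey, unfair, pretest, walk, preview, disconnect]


Checking each word for prefix 'un':
  'disobey' -> no (count: 0)
  'unfair' -> YES, starts with 'un' (count: 1)
  'pretest' -> no (count: 1)
  'walk' -> no (count: 1)
  'preview' -> no (count: 1)
  'disconnect' -> no (count: 1)
Total with prefix 'un': 1

1


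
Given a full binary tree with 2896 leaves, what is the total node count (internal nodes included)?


Leaf nodes (terminals): 2896
Internal nodes = n - 1 = 2896 - 1 = 2895
Total = leaves + internal = 2896 + 2895 = 5791

5791


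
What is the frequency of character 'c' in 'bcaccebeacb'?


Scanning 'bcaccebeacb' for 'c':
  Position 1: 'c' -> MATCH (count: 1)
  Position 3: 'c' -> MATCH (count: 2)
  Position 4: 'c' -> MATCH (count: 3)
  Position 9: 'c' -> MATCH (count: 4)
Total occurrences of 'c': 4

4


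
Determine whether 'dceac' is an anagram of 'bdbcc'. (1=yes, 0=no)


Sort characters of 'dceac': 'accde'
Sort characters of 'bdbcc': 'bbccd'
Sorted forms differ -> they are NOT anagrams
Result: 0

0


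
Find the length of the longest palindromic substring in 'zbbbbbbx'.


Scanning 'zbbbbbbx' for palindromic substrings.
Substring at positions 1-6: 'bbbbbb'.
Check: reverse('bbbbbb') = 'bbbbbb' -> palindrome confirmed.
Neighbouring characters ('z' / 'x') break symmetry, so it cannot extend further.
No longer palindromic substring exists; longest length = 6

6


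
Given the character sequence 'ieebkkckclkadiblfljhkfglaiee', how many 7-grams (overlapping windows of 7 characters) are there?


String 'ieebkkckclkadiblfljhkfglaiee' has length L = 28.
Number of overlapping n-grams = L - n + 1
Substituting: 28 - 7 + 1 = 22

22


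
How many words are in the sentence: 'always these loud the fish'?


Counting words by splitting on spaces:
  Word 1: 'always'
  Word 2: 'these'
  Word 3: 'loud'
  Word 4: 'the'
  Word 5: 'fish'
Total words: 5

5


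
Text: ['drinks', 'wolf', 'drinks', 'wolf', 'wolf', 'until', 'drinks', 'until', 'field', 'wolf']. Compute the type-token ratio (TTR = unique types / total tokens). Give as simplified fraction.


Tokens: 10
Unique types: ('drinks', 'field', 'until', 'wolf') = 4
TTR = 4/10
Simplify: divide both by 2 -> 2/5
TTR = 2/5

2/5


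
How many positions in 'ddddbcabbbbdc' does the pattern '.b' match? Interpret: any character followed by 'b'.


Pattern: .b means any character followed by 'b'.
Scanning 'ddddbcabbbbdc' position-by-position:
  Pos 0: window 'dd' -> no
  Pos 1: window 'dd' -> no
  Pos 2: window 'dd' -> no
  Pos 3: window 'db' -> MATCH
  Pos 4: window 'bc' -> no
  Pos 5: window 'ca' -> no
  Pos 6: window 'ab' -> MATCH
  Pos 7: window 'bb' -> MATCH
  Pos 8: window 'bb' -> MATCH
  Pos 9: window 'bb' -> MATCH
  Pos 10: window 'bd' -> no
  Pos 11: window 'dc' -> no
  Pos 12: window 'c' -> no
Total matches: 5

5


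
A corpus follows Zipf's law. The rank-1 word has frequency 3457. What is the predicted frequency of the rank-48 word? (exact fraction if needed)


Zipf's law: freq(rank) = f1 / rank
f1 = 3457, rank = 48
freq = 3457 / 48
GCD(3457, 48) = 1
Simplified: 3457/48

3457/48


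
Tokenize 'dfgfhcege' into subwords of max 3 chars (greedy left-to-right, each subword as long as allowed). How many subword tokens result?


'dfgfhcege' has 9 characters.
Chunking with max size 3:
  Chunk 1: 'dfg' (positions 0-2)
  Chunk 2: 'fhc' (positions 3-5)
  Chunk 3: 'ege' (positions 6-8)
Total chunks: ceil(9 / 3) = 3

3


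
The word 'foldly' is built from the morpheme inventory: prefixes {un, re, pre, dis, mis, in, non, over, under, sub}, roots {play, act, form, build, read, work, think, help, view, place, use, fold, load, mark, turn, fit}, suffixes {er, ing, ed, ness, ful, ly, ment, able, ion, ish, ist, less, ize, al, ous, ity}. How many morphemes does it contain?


Segmenting 'foldly' against the inventory:
  'fold' -> root (morpheme 1)
  'ly' -> suffix (morpheme 2)
Total morphemes: 2

2


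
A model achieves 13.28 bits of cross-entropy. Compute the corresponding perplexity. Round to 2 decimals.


Perplexity formula: PP = 2^H
H = 13.28
PP = 2^13.28
Decompose: 2^13.28 = 2^13 * 2^0.28
2^13 = 8192, 2^0.28 ~ 1.2141949
PP ~ 8192 * 1.2141949 = 9946.6846208
Rounded to 2 decimals: 9946.68

9946.68


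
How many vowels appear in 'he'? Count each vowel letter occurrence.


Scanning each character of 'he':
  Position 1: 'h' -> consonant (running count: 0)
  Position 2: 'e' -> vowel (running count: 1)
Total vowels: 1

1


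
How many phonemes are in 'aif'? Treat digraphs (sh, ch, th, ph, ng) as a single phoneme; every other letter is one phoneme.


Parsing 'aif' greedily, digraphs first:
  'a' -> vowel phoneme (phonemes so far: 1)
  'i' -> vowel phoneme (phonemes so far: 2)
  'f' -> consonant phoneme (phonemes so far: 3)
Total phonemes: 3

3


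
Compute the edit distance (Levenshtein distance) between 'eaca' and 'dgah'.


Building DP table for s1='eaca' (len 4) and s2='dgah' (len 4):
       d  g  a  h
    0  1  2  3  4
  e 1  1  2  3  4
  a 2  2  2  2  3
  c 3  3  3  3  3
  a 4  4  4  3  4
Edit distance = dp[4][4] = 4

4


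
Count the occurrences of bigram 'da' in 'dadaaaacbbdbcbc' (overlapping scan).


Scanning 'dadaaaacbbdbcbc' for bigram 'da':
  Position 0: 'da' -> MATCH
  Position 1: 'ad' -> no
  Position 2: 'da' -> MATCH
  Position 3: 'aa' -> no
  Position 4: 'aa' -> no
  Position 5: 'aa' -> no
  Position 6: 'ac' -> no
  Position 7: 'cb' -> no
  Position 8: 'bb' -> no
  Position 9: 'bd' -> no
  Position 10: 'db' -> no
  Position 11: 'bc' -> no
  Position 12: 'cb' -> no
  Position 13: 'bc' -> no
Total matches: 2

2


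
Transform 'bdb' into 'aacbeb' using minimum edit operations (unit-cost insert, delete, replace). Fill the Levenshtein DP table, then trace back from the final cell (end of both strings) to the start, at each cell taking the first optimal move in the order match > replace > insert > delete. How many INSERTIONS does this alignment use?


Edit distance = 4. Backtracking from cell (3, 6) with preference match > replace > insert > delete,
then listing the resulting alignment 'bdb' -> 'aacbeb' left to right:
  Step 1: insert 'a' [insertion #1]
  Step 2: insert 'a' [insertion #2]
  Step 3: insert 'c' [insertion #3]
  Step 4: keep 'b'
  Step 5: replace d->e
  Step 6: keep 'b'
Total insertions: 3

3
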